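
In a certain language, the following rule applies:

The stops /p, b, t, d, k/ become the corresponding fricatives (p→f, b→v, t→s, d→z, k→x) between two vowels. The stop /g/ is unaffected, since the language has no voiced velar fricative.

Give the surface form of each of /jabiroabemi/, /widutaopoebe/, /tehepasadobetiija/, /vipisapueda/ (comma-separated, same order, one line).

javiroavemi, wizusaofoeve, tehefasazovesiija, vifisafueza

/jabiroabemi/: /b/ is a stop between vowels /a/ and /i/, so it spirantizes to the fricative [v]. /b/ is a stop between vowels /a/ and /e/, so it spirantizes to the fricative [v]. → [javiroavemi].
/widutaopoebe/: /d/ is a stop between vowels /i/ and /u/, so it spirantizes to the fricative [z]. /t/ is a stop between vowels /u/ and /a/, so it spirantizes to the fricative [s]. /p/ is a stop between vowels /o/ and /o/, so it spirantizes to the fricative [f]. /b/ is a stop between vowels /e/ and /e/, so it spirantizes to the fricative [v]. → [wizusaofoeve].
/tehepasadobetiija/: /p/ is a stop between vowels /e/ and /a/, so it spirantizes to the fricative [f]. /d/ is a stop between vowels /a/ and /o/, so it spirantizes to the fricative [z]. /b/ is a stop between vowels /o/ and /e/, so it spirantizes to the fricative [v]. /t/ is a stop between vowels /e/ and /i/, so it spirantizes to the fricative [s]. → [tehefasazovesiija].
/vipisapueda/: /p/ is a stop between vowels /i/ and /i/, so it spirantizes to the fricative [f]. /p/ is a stop between vowels /a/ and /u/, so it spirantizes to the fricative [f]. /d/ is a stop between vowels /e/ and /a/, so it spirantizes to the fricative [z]. → [vifisafueza].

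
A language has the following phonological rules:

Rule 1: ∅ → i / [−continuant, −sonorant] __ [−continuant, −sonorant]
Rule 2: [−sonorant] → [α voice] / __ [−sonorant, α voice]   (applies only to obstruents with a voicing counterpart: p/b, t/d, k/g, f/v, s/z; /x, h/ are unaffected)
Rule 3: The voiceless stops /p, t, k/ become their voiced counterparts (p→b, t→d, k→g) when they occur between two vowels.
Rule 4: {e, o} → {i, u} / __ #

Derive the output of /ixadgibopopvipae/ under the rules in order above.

Rule 1 (stop-cluster i-epenthesis): /d/ and /g/ form a stop–stop cluster, so [i] is inserted between them. /ixadgibopopvipae/ → ixadigibopopvipae.
Rule 2 (regressive voicing assimilation): /p/ precedes the voiced obstruent /v/, so it voices to [b] by assimilation. /ixadigibopopvipae/ → ixadigibopobvipae.
Rule 3 (intervocalic voicing): /p/ is a voiceless stop between vowels /o/ and /o/, so it voices to [b]. /p/ is a voiceless stop between vowels /i/ and /a/, so it voices to [b]. /ixadigibopobvipae/ → ixadigibobobvibae.
Rule 4 (final vowel raising): /e/ is a mid vowel in word-final position, so it raises to [i]. /ixadigibobobvibae/ → ixadigibobobvibai.

ixadigibobobvibai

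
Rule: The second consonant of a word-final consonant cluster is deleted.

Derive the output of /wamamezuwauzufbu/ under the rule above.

wamamezuwauzufbu

No segment of /wamamezuwauzufbu/ meets the structural description of the rule, so the form surfaces unchanged.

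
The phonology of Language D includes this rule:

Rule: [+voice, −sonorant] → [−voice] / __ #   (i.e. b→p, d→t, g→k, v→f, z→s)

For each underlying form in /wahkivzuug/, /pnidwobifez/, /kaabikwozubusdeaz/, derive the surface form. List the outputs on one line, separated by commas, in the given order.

/wahkivzuug/: /g/ is a voiced obstruent in word-final position, so it devoices to [k]. → [wahkivzuuk].
/pnidwobifez/: /z/ is a voiced obstruent in word-final position, so it devoices to [s]. → [pnidwobifes].
/kaabikwozubusdeaz/: /z/ is a voiced obstruent in word-final position, so it devoices to [s]. → [kaabikwozubusdeas].

wahkivzuuk, pnidwobifes, kaabikwozubusdeas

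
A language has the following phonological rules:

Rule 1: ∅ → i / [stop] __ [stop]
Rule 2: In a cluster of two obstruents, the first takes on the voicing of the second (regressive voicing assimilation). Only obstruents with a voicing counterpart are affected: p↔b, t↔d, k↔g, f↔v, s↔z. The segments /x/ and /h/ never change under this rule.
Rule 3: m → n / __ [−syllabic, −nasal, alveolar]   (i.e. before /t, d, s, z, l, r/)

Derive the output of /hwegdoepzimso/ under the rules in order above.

Rule 1 (stop-cluster i-epenthesis): /g/ and /d/ form a stop–stop cluster, so [i] is inserted between them. /hwegdoepzimso/ → hwegidoepzimso.
Rule 2 (regressive voicing assimilation): /p/ precedes the voiced obstruent /z/, so it voices to [b] by assimilation. /hwegidoepzimso/ → hwegidoebzimso.
Rule 3 (nasal place assimilation): /m/ precedes the alveolar consonant /s/, so it assimilates in place to [n]. /hwegidoebzimso/ → hwegidoebzinso.

hwegidoebzinso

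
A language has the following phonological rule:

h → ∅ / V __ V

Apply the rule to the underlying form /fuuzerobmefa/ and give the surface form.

fuuzerobmefa

No segment of /fuuzerobmefa/ meets the structural description of the rule, so the form surfaces unchanged.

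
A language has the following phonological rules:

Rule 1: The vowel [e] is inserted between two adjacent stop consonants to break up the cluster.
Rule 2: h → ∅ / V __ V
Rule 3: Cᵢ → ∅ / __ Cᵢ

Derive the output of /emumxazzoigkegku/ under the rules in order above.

emumxazoigekegeku

Rule 1 (stop-cluster e-epenthesis): /g/ and /k/ form a stop–stop cluster, so [e] is inserted between them. /g/ and /k/ form a stop–stop cluster, so [e] is inserted between them. /emumxazzoigkegku/ → emumxazzoigekegeku.
Rule 2 (intervocalic h-deletion): no segment meets the environment; /emumxazzoigekegeku/ is unchanged.
Rule 3 (degemination): /zz/ is a geminate; the first /z/ deletes. /emumxazzoigekegeku/ → emumxazoigekegeku.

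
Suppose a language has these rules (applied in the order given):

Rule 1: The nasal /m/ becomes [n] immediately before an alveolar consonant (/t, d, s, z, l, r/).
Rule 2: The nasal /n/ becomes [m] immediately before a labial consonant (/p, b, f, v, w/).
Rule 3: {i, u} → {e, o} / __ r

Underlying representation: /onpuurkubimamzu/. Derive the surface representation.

Rule 1 (nasal place assimilation): /m/ precedes the alveolar consonant /z/, so it assimilates in place to [n]. /onpuurkubimamzu/ → onpuurkubimanzu.
Rule 2 (nasal place assimilation): /n/ precedes the labial consonant /p/, so it assimilates in place to [m]. /onpuurkubimanzu/ → ompuurkubimanzu.
Rule 3 (pre-rhotic lowering): /u/ is a high vowel immediately before /r/, so it lowers to [o]. /ompuurkubimanzu/ → ompuorkubimanzu.

ompuorkubimanzu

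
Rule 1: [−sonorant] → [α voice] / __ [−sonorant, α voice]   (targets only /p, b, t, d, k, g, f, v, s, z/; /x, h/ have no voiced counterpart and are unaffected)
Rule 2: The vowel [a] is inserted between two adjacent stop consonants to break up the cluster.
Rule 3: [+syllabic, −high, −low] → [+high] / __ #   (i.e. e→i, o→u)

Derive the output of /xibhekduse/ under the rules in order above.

Rule 1 (regressive voicing assimilation): /b/ precedes the voiceless obstruent /h/, so it devoices to [p] by assimilation. /k/ precedes the voiced obstruent /d/, so it voices to [g] by assimilation. /xibhekduse/ → xiphegduse.
Rule 2 (stop-cluster a-epenthesis): /g/ and /d/ form a stop–stop cluster, so [a] is inserted between them. /xiphegduse/ → xiphegaduse.
Rule 3 (final vowel raising): /e/ is a mid vowel in word-final position, so it raises to [i]. /xiphegaduse/ → xiphegadusi.

xiphegadusi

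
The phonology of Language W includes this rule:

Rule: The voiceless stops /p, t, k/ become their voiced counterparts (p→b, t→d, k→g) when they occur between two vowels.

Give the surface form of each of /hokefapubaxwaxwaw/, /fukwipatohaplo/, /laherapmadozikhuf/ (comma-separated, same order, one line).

hogefabubaxwaxwaw, fukwibadohaplo, laherapmadozikhuf

/hokefapubaxwaxwaw/: /k/ is a voiceless stop between vowels /o/ and /e/, so it voices to [g]. /p/ is a voiceless stop between vowels /a/ and /u/, so it voices to [b]. → [hogefabubaxwaxwaw].
/fukwipatohaplo/: /p/ is a voiceless stop between vowels /i/ and /a/, so it voices to [b]. /t/ is a voiceless stop between vowels /a/ and /o/, so it voices to [d]. → [fukwibadohaplo].
/laherapmadozikhuf/: the rule's environment is not met; surfaces unchanged as [laherapmadozikhuf].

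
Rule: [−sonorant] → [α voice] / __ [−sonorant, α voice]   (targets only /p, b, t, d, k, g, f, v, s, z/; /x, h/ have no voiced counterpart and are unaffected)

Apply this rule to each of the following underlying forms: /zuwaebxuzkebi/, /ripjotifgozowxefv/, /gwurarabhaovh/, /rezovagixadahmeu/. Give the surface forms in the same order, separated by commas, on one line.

/zuwaebxuzkebi/: /b/ precedes the voiceless obstruent /x/, so it devoices to [p] by assimilation. /z/ precedes the voiceless obstruent /k/, so it devoices to [s] by assimilation. → [zuwaepxuskebi].
/ripjotifgozowxefv/: /f/ precedes the voiced obstruent /g/, so it voices to [v] by assimilation. /f/ precedes the voiced obstruent /v/, so it voices to [v] by assimilation. → [ripjotivgozowxevv].
/gwurarabhaovh/: /b/ precedes the voiceless obstruent /h/, so it devoices to [p] by assimilation. /v/ precedes the voiceless obstruent /h/, so it devoices to [f] by assimilation. → [gwuraraphaofh].
/rezovagixadahmeu/: the rule's environment is not met; surfaces unchanged as [rezovagixadahmeu].

zuwaepxuskebi, ripjotivgozowxevv, gwuraraphaofh, rezovagixadahmeu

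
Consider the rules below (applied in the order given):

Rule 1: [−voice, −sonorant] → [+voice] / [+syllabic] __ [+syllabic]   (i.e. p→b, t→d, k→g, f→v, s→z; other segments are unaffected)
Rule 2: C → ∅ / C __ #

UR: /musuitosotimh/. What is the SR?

muzuidozodim

Rule 1 (intervocalic voicing): /s/ is a voiceless obstruent between vowels /u/ and /u/, so it voices to [z]. /t/ is a voiceless obstruent between vowels /i/ and /o/, so it voices to [d]. /s/ is a voiceless obstruent between vowels /o/ and /o/, so it voices to [z]. /t/ is a voiceless obstruent between vowels /o/ and /i/, so it voices to [d]. /musuitosotimh/ → muzuidozodimh.
Rule 2 (final cluster simplification): /h/ is the second consonant of a word-final cluster /mh/, so it deletes. /muzuidozodimh/ → muzuidozodim.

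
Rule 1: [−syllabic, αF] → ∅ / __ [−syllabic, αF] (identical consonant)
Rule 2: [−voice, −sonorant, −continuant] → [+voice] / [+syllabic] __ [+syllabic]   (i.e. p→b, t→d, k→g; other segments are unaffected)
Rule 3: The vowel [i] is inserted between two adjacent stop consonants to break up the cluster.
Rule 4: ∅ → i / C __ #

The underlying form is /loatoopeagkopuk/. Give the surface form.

loadoobeagikobuki

Rule 1 (degemination): no segment meets the environment; /loatoopeagkopuk/ is unchanged.
Rule 2 (intervocalic voicing): /t/ is a voiceless stop between vowels /a/ and /o/, so it voices to [d]. /p/ is a voiceless stop between vowels /o/ and /e/, so it voices to [b]. /p/ is a voiceless stop between vowels /o/ and /u/, so it voices to [b]. /loatoopeagkopuk/ → loadoobeagkobuk.
Rule 3 (stop-cluster i-epenthesis): /g/ and /k/ form a stop–stop cluster, so [i] is inserted between them. /loadoobeagkobuk/ → loadoobeagikobuk.
Rule 4 (final i-epenthesis): the form ends in the consonant /k/, so [i] is inserted word-finally. /loadoobeagikobuk/ → loadoobeagikobuki.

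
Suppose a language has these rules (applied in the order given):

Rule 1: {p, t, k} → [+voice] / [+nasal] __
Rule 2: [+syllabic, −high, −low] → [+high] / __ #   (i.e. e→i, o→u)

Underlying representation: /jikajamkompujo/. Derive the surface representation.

Rule 1 (post-nasal voicing): /k/ is a voiceless stop immediately after the nasal /m/, so it voices to [g]. /p/ is a voiceless stop immediately after the nasal /m/, so it voices to [b]. /jikajamkompujo/ → jikajamgombujo.
Rule 2 (final vowel raising): /o/ is a mid vowel in word-final position, so it raises to [u]. /jikajamgombujo/ → jikajamgombuju.

jikajamgombuju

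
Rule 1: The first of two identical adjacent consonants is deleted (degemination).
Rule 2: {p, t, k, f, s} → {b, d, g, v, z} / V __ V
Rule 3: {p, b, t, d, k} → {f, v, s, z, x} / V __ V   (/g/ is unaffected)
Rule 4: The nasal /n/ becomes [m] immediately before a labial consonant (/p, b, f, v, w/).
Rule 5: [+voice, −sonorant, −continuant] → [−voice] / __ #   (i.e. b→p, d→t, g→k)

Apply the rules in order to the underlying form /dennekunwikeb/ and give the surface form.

Rule 1 (degemination): /nn/ is a geminate; the first /n/ deletes. /dennekunwikeb/ → denekunwikeb.
Rule 2 (intervocalic voicing): /k/ is a voiceless obstruent between vowels /e/ and /u/, so it voices to [g]. /k/ is a voiceless obstruent between vowels /i/ and /e/, so it voices to [g]. /denekunwikeb/ → denegunwigeb.
Rule 3 (intervocalic spirantization): no segment meets the environment; /denegunwigeb/ is unchanged.
Rule 4 (nasal place assimilation): /n/ precedes the labial consonant /w/, so it assimilates in place to [m]. /denegunwigeb/ → denegumwigeb.
Rule 5 (final devoicing): /b/ is a voiced stop in word-final position, so it devoices to [p]. /denegumwigeb/ → denegumwigep.

denegumwigep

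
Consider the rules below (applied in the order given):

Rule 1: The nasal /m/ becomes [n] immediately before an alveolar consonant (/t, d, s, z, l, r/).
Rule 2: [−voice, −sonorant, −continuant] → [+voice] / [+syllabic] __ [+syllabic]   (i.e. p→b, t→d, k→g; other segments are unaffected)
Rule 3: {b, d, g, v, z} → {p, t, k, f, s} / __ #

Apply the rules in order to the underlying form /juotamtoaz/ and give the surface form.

Rule 1 (nasal place assimilation): /m/ precedes the alveolar consonant /t/, so it assimilates in place to [n]. /juotamtoaz/ → juotantoaz.
Rule 2 (intervocalic voicing): /t/ is a voiceless stop between vowels /o/ and /a/, so it voices to [d]. /juotantoaz/ → juodantoaz.
Rule 3 (final devoicing): /z/ is a voiced obstruent in word-final position, so it devoices to [s]. /juodantoaz/ → juodantoas.

juodantoas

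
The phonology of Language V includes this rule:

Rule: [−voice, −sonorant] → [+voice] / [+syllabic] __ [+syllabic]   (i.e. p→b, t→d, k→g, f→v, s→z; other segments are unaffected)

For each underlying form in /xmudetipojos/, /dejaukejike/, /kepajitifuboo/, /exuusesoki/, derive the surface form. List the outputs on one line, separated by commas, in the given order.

/xmudetipojos/: /t/ is a voiceless obstruent between vowels /e/ and /i/, so it voices to [d]. /p/ is a voiceless obstruent between vowels /i/ and /o/, so it voices to [b]. → [xmudedibojos].
/dejaukejike/: /k/ is a voiceless obstruent between vowels /u/ and /e/, so it voices to [g]. /k/ is a voiceless obstruent between vowels /i/ and /e/, so it voices to [g]. → [dejaugejige].
/kepajitifuboo/: /p/ is a voiceless obstruent between vowels /e/ and /a/, so it voices to [b]. /t/ is a voiceless obstruent between vowels /i/ and /i/, so it voices to [d]. /f/ is a voiceless obstruent between vowels /i/ and /u/, so it voices to [v]. → [kebajidivuboo].
/exuusesoki/: /s/ is a voiceless obstruent between vowels /u/ and /e/, so it voices to [z]. /s/ is a voiceless obstruent between vowels /e/ and /o/, so it voices to [z]. /k/ is a voiceless obstruent between vowels /o/ and /i/, so it voices to [g]. → [exuuzezogi].

xmudedibojos, dejaugejige, kebajidivuboo, exuuzezogi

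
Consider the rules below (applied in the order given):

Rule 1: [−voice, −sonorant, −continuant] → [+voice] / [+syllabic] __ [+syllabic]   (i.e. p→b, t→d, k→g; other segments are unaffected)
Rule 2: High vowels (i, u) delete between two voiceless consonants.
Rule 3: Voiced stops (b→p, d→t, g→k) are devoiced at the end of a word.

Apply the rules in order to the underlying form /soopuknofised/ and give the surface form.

Rule 1 (intervocalic voicing): /p/ is a voiceless stop between vowels /o/ and /u/, so it voices to [b]. /soopuknofised/ → soobuknofised.
Rule 2 (high vowel syncope): /i/ is a high vowel flanked by voiceless consonants /f/ and /s/, so it deletes. /soobuknofised/ → soobuknofsed.
Rule 3 (final devoicing): /d/ is a voiced stop in word-final position, so it devoices to [t]. /soobuknofsed/ → soobuknofset.

soobuknofset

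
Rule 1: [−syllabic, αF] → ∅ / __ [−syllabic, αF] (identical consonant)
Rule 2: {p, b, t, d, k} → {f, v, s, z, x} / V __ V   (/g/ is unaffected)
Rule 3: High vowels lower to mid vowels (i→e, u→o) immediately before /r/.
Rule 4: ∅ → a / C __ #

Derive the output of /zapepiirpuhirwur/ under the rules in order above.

zafefierpuherwora

Rule 1 (degemination): no segment meets the environment; /zapepiirpuhirwur/ is unchanged.
Rule 2 (intervocalic spirantization): /p/ is a stop between vowels /a/ and /e/, so it spirantizes to the fricative [f]. /p/ is a stop between vowels /e/ and /i/, so it spirantizes to the fricative [f]. /zapepiirpuhirwur/ → zafefiirpuhirwur.
Rule 3 (pre-rhotic lowering): /i/ is a high vowel immediately before /r/, so it lowers to [e]. /i/ is a high vowel immediately before /r/, so it lowers to [e]. /u/ is a high vowel immediately before /r/, so it lowers to [o]. /zafefiirpuhirwur/ → zafefierpuherwor.
Rule 4 (final a-epenthesis): the form ends in the consonant /r/, so [a] is inserted word-finally. /zafefierpuherwor/ → zafefierpuherwora.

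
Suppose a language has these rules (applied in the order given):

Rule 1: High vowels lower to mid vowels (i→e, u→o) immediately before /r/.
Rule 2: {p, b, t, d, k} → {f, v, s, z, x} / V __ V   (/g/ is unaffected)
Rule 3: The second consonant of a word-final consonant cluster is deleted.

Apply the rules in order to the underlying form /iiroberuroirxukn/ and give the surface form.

Rule 1 (pre-rhotic lowering): /i/ is a high vowel immediately before /r/, so it lowers to [e]. /u/ is a high vowel immediately before /r/, so it lowers to [o]. /i/ is a high vowel immediately before /r/, so it lowers to [e]. /iiroberuroirxukn/ → ieroberoroerxukn.
Rule 2 (intervocalic spirantization): /b/ is a stop between vowels /o/ and /e/, so it spirantizes to the fricative [v]. /ieroberoroerxukn/ → ieroveroroerxukn.
Rule 3 (final cluster simplification): /n/ is the second consonant of a word-final cluster /kn/, so it deletes. /ieroveroroerxukn/ → ieroveroroerxuk.

ieroveroroerxuk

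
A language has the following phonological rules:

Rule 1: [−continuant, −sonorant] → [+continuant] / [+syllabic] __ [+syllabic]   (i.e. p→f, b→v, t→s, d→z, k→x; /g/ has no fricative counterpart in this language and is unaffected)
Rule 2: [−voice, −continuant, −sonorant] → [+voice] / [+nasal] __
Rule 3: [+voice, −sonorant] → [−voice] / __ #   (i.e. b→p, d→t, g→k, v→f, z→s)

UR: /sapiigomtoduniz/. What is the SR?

Rule 1 (intervocalic spirantization): /p/ is a stop between vowels /a/ and /i/, so it spirantizes to the fricative [f]. /d/ is a stop between vowels /o/ and /u/, so it spirantizes to the fricative [z]. /sapiigomtoduniz/ → safiigomtozuniz.
Rule 2 (post-nasal voicing): /t/ is a voiceless stop immediately after the nasal /m/, so it voices to [d]. /safiigomtozuniz/ → safiigomdozuniz.
Rule 3 (final devoicing): /z/ is a voiced obstruent in word-final position, so it devoices to [s]. /safiigomdozuniz/ → safiigomdozunis.

safiigomdozunis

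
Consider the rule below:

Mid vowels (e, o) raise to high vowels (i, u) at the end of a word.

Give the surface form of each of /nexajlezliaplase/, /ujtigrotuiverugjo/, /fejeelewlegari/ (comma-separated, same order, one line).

/nexajlezliaplase/: /e/ is a mid vowel in word-final position, so it raises to [i]. → [nexajlezliaplasi].
/ujtigrotuiverugjo/: /o/ is a mid vowel in word-final position, so it raises to [u]. → [ujtigrotuiverugju].
/fejeelewlegari/: the rule's environment is not met; surfaces unchanged as [fejeelewlegari].

nexajlezliaplasi, ujtigrotuiverugju, fejeelewlegari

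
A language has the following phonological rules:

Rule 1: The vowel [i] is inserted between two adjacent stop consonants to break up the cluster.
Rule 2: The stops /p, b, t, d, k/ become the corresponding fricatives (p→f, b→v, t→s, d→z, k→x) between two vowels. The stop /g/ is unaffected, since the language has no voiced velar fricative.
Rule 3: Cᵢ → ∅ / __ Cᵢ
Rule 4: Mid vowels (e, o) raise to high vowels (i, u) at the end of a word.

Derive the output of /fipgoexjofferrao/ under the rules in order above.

fifigoexjoferau

Rule 1 (stop-cluster i-epenthesis): /p/ and /g/ form a stop–stop cluster, so [i] is inserted between them. /fipgoexjofferrao/ → fipigoexjofferrao.
Rule 2 (intervocalic spirantization): /p/ is a stop between vowels /i/ and /i/, so it spirantizes to the fricative [f]. /fipigoexjofferrao/ → fifigoexjofferrao.
Rule 3 (degemination): /ff/ is a geminate; the first /f/ deletes. /rr/ is a geminate; the first /r/ deletes. /fifigoexjofferrao/ → fifigoexjoferao.
Rule 4 (final vowel raising): /o/ is a mid vowel in word-final position, so it raises to [u]. /fifigoexjoferao/ → fifigoexjoferau.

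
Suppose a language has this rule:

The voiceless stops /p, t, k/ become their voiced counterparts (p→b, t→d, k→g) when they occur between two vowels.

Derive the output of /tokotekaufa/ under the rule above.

togodegaufa

Scanning /tokotekaufa/: /t/ at position 1 is not in the conditioning environment; /k/ is a voiceless stop between vowels /o/ and /o/, so it voices to [g]; /t/ is a voiceless stop between vowels /o/ and /e/, so it voices to [d]; /k/ is a voiceless stop between vowels /e/ and /a/, so it voices to [g].
Result: [togodegaufa].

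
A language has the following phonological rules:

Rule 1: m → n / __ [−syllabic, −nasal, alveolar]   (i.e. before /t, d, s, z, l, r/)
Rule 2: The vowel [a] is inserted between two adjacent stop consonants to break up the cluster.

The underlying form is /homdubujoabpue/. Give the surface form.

Rule 1 (nasal place assimilation): /m/ precedes the alveolar consonant /d/, so it assimilates in place to [n]. /homdubujoabpue/ → hondubujoabpue.
Rule 2 (stop-cluster a-epenthesis): /b/ and /p/ form a stop–stop cluster, so [a] is inserted between them. /hondubujoabpue/ → hondubujoabapue.

hondubujoabapue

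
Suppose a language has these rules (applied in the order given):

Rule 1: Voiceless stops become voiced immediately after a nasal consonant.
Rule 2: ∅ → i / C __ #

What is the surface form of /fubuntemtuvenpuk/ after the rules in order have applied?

Rule 1 (post-nasal voicing): /t/ is a voiceless stop immediately after the nasal /n/, so it voices to [d]. /t/ is a voiceless stop immediately after the nasal /m/, so it voices to [d]. /p/ is a voiceless stop immediately after the nasal /n/, so it voices to [b]. /fubuntemtuvenpuk/ → fubundemduvenbuk.
Rule 2 (final i-epenthesis): the form ends in the consonant /k/, so [i] is inserted word-finally. /fubundemduvenbuk/ → fubundemduvenbuki.

fubundemduvenbuki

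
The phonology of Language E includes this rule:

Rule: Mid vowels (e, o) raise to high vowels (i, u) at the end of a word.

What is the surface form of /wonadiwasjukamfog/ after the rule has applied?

wonadiwasjukamfog

No segment of /wonadiwasjukamfog/ meets the structural description of the rule, so the form surfaces unchanged.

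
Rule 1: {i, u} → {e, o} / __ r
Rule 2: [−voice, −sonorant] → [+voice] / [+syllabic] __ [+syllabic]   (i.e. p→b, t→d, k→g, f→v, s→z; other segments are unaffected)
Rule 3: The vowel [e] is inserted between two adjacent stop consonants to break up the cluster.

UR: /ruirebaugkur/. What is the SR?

ruerebaugekor

Rule 1 (pre-rhotic lowering): /i/ is a high vowel immediately before /r/, so it lowers to [e]. /u/ is a high vowel immediately before /r/, so it lowers to [o]. /ruirebaugkur/ → ruerebaugkor.
Rule 2 (intervocalic voicing): no segment meets the environment; /ruerebaugkor/ is unchanged.
Rule 3 (stop-cluster e-epenthesis): /g/ and /k/ form a stop–stop cluster, so [e] is inserted between them. /ruerebaugkor/ → ruerebaugekor.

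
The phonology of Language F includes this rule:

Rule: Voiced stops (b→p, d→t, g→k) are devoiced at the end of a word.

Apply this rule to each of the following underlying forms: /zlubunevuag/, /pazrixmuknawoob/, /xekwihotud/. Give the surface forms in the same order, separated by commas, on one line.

/zlubunevuag/: /g/ is a voiced stop in word-final position, so it devoices to [k]. → [zlubunevuak].
/pazrixmuknawoob/: /b/ is a voiced stop in word-final position, so it devoices to [p]. → [pazrixmuknawoop].
/xekwihotud/: /d/ is a voiced stop in word-final position, so it devoices to [t]. → [xekwihotut].

zlubunevuak, pazrixmuknawoop, xekwihotut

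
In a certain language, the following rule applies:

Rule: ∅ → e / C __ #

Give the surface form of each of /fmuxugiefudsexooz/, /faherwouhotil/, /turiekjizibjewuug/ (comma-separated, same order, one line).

fmuxugiefudsexooze, faherwouhotile, turiekjizibjewuuge

/fmuxugiefudsexooz/: the form ends in the consonant /z/, so [e] is inserted word-finally. → [fmuxugiefudsexooze].
/faherwouhotil/: the form ends in the consonant /l/, so [e] is inserted word-finally. → [faherwouhotile].
/turiekjizibjewuug/: the form ends in the consonant /g/, so [e] is inserted word-finally. → [turiekjizibjewuuge].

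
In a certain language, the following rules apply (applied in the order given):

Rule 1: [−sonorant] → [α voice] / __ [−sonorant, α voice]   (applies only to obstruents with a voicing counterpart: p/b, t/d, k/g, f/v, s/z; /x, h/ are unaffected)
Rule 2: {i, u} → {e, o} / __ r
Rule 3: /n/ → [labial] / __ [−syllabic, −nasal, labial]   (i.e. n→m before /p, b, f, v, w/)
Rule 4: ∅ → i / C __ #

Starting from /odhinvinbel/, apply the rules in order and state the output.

othimvimbeli

Rule 1 (regressive voicing assimilation): /d/ precedes the voiceless obstruent /h/, so it devoices to [t] by assimilation. /odhinvinbel/ → othinvinbel.
Rule 2 (pre-rhotic lowering): no segment meets the environment; /othinvinbel/ is unchanged.
Rule 3 (nasal place assimilation): /n/ precedes the labial consonant /v/, so it assimilates in place to [m]. /n/ precedes the labial consonant /b/, so it assimilates in place to [m]. /othinvinbel/ → othimvimbel.
Rule 4 (final i-epenthesis): the form ends in the consonant /l/, so [i] is inserted word-finally. /othimvimbel/ → othimvimbeli.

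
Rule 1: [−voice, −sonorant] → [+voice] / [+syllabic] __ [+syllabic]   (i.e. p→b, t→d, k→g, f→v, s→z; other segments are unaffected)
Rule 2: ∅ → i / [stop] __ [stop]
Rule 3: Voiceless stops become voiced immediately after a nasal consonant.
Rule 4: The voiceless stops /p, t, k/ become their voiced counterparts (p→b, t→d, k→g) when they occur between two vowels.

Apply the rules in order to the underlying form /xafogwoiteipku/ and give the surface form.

xavogwoideibigu

Rule 1 (intervocalic voicing): /f/ is a voiceless obstruent between vowels /a/ and /o/, so it voices to [v]. /t/ is a voiceless obstruent between vowels /i/ and /e/, so it voices to [d]. /xafogwoiteipku/ → xavogwoideipku.
Rule 2 (stop-cluster i-epenthesis): /p/ and /k/ form a stop–stop cluster, so [i] is inserted between them. /xavogwoideipku/ → xavogwoideipiku.
Rule 3 (post-nasal voicing): no segment meets the environment; /xavogwoideipiku/ is unchanged.
Rule 4 (intervocalic voicing): /p/ is a voiceless stop between vowels /i/ and /i/, so it voices to [b]. /k/ is a voiceless stop between vowels /i/ and /u/, so it voices to [g]. /xavogwoideipiku/ → xavogwoideibigu.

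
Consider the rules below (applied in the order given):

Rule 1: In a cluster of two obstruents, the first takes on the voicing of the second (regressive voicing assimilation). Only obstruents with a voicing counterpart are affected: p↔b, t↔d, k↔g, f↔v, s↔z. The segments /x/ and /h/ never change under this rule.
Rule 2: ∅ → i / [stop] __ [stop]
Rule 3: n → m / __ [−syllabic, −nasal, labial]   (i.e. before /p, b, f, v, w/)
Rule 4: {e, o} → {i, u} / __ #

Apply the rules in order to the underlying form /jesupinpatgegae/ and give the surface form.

Rule 1 (regressive voicing assimilation): /t/ precedes the voiced obstruent /g/, so it voices to [d] by assimilation. /jesupinpatgegae/ → jesupinpadgegae.
Rule 2 (stop-cluster i-epenthesis): /d/ and /g/ form a stop–stop cluster, so [i] is inserted between them. /jesupinpadgegae/ → jesupinpadigegae.
Rule 3 (nasal place assimilation): /n/ precedes the labial consonant /p/, so it assimilates in place to [m]. /jesupinpadigegae/ → jesupimpadigegae.
Rule 4 (final vowel raising): /e/ is a mid vowel in word-final position, so it raises to [i]. /jesupimpadigegae/ → jesupimpadigegai.

jesupimpadigegai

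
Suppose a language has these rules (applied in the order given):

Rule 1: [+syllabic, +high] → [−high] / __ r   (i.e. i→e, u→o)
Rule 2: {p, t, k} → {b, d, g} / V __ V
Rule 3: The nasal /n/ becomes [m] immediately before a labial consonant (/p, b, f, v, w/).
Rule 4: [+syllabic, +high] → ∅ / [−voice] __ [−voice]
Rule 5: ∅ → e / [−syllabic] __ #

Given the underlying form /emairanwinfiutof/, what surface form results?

Rule 1 (pre-rhotic lowering): /i/ is a high vowel immediately before /r/, so it lowers to [e]. /emairanwinfiutof/ → emaeranwinfiutof.
Rule 2 (intervocalic voicing): /t/ is a voiceless stop between vowels /u/ and /o/, so it voices to [d]. /emaeranwinfiutof/ → emaeranwinfiudof.
Rule 3 (nasal place assimilation): /n/ precedes the labial consonant /w/, so it assimilates in place to [m]. /n/ precedes the labial consonant /f/, so it assimilates in place to [m]. /emaeranwinfiudof/ → emaeramwimfiudof.
Rule 4 (high vowel syncope): no segment meets the environment; /emaeramwimfiudof/ is unchanged.
Rule 5 (final e-epenthesis): the form ends in the consonant /f/, so [e] is inserted word-finally. /emaeramwimfiudof/ → emaeramwimfiudofe.

emaeramwimfiudofe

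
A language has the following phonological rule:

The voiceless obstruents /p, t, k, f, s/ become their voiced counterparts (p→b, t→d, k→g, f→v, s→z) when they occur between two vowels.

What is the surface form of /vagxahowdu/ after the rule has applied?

No segment of /vagxahowdu/ meets the structural description of the rule, so the form surfaces unchanged.

vagxahowdu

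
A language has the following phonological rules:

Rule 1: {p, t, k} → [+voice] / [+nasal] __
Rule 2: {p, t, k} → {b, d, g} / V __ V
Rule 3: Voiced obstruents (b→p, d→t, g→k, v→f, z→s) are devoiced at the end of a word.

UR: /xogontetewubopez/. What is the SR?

Rule 1 (post-nasal voicing): /t/ is a voiceless stop immediately after the nasal /n/, so it voices to [d]. /xogontetewubopez/ → xogondetewubopez.
Rule 2 (intervocalic voicing): /t/ is a voiceless stop between vowels /e/ and /e/, so it voices to [d]. /p/ is a voiceless stop between vowels /o/ and /e/, so it voices to [b]. /xogondetewubopez/ → xogondedewubobez.
Rule 3 (final devoicing): /z/ is a voiced obstruent in word-final position, so it devoices to [s]. /xogondedewubobez/ → xogondedewubobes.

xogondedewubobes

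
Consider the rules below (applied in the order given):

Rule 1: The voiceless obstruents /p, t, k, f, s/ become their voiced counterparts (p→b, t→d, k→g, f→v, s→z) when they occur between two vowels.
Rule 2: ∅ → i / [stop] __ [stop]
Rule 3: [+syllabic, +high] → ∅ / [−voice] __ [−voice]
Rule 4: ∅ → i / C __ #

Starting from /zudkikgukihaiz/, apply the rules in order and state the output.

zudikkigugihaizi

Rule 1 (intervocalic voicing): /k/ is a voiceless obstruent between vowels /u/ and /i/, so it voices to [g]. /zudkikgukihaiz/ → zudkikgugihaiz.
Rule 2 (stop-cluster i-epenthesis): /d/ and /k/ form a stop–stop cluster, so [i] is inserted between them. /k/ and /g/ form a stop–stop cluster, so [i] is inserted between them. /zudkikgugihaiz/ → zudikikigugihaiz.
Rule 3 (high vowel syncope): /i/ is a high vowel flanked by voiceless consonants /k/ and /k/, so it deletes. /zudikikigugihaiz/ → zudikkigugihaiz.
Rule 4 (final i-epenthesis): the form ends in the consonant /z/, so [i] is inserted word-finally. /zudikkigugihaiz/ → zudikkigugihaizi.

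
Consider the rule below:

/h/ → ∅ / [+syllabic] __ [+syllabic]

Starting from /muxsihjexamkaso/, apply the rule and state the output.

muxsihjexamkaso

No segment of /muxsihjexamkaso/ meets the structural description of the rule, so the form surfaces unchanged.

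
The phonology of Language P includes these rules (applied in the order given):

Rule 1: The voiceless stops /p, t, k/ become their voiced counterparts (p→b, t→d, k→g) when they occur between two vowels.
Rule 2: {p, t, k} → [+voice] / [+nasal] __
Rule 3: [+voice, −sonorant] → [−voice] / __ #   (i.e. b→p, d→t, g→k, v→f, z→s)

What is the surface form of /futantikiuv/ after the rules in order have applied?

fudandigiuf

Rule 1 (intervocalic voicing): /t/ is a voiceless stop between vowels /u/ and /a/, so it voices to [d]. /k/ is a voiceless stop between vowels /i/ and /i/, so it voices to [g]. /futantikiuv/ → fudantigiuv.
Rule 2 (post-nasal voicing): /t/ is a voiceless stop immediately after the nasal /n/, so it voices to [d]. /fudantigiuv/ → fudandigiuv.
Rule 3 (final devoicing): /v/ is a voiced obstruent in word-final position, so it devoices to [f]. /fudandigiuv/ → fudandigiuf.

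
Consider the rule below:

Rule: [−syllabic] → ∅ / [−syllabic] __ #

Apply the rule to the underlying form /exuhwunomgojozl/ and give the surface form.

exuhwunomgojoz

/l/ is the second consonant of a word-final cluster /zl/, so it deletes.
The other instances of /x/, /h/, /w/, /n/, /m/, /g/, /j/, /z/ do not occur in the required environment and remain unchanged.
Surface form: [exuhwunomgojoz].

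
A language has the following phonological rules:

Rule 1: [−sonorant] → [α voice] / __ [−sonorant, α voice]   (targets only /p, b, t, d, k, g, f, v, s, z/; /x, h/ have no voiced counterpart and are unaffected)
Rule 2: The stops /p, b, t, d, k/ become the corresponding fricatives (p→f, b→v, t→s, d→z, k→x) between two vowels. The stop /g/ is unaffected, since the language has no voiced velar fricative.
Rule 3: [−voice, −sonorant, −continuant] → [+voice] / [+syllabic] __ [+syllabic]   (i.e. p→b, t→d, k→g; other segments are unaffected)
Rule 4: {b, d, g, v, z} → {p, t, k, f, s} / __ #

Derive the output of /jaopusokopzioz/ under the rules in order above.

Rule 1 (regressive voicing assimilation): /p/ precedes the voiced obstruent /z/, so it voices to [b] by assimilation. /jaopusokopzioz/ → jaopusokobzioz.
Rule 2 (intervocalic spirantization): /p/ is a stop between vowels /o/ and /u/, so it spirantizes to the fricative [f]. /k/ is a stop between vowels /o/ and /o/, so it spirantizes to the fricative [x]. /jaopusokobzioz/ → jaofusoxobzioz.
Rule 3 (intervocalic voicing): no segment meets the environment; /jaofusoxobzioz/ is unchanged.
Rule 4 (final devoicing): /z/ is a voiced obstruent in word-final position, so it devoices to [s]. /jaofusoxobzioz/ → jaofusoxobzios.

jaofusoxobzios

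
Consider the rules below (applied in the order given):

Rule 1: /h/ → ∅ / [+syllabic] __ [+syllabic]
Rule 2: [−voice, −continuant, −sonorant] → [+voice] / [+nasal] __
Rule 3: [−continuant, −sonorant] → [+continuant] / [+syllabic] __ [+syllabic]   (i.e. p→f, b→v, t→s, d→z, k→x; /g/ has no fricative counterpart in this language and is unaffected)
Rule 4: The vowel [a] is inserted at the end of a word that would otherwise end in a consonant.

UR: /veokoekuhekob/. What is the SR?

veoxoexuexoba

Rule 1 (intervocalic h-deletion): /h/ occurs between vowels /u/ and /e/, so it deletes. /veokoekuhekob/ → veokoekuekob.
Rule 2 (post-nasal voicing): no segment meets the environment; /veokoekuekob/ is unchanged.
Rule 3 (intervocalic spirantization): /k/ is a stop between vowels /o/ and /o/, so it spirantizes to the fricative [x]. /k/ is a stop between vowels /e/ and /u/, so it spirantizes to the fricative [x]. /k/ is a stop between vowels /e/ and /o/, so it spirantizes to the fricative [x]. /veokoekuekob/ → veoxoexuexob.
Rule 4 (final a-epenthesis): the form ends in the consonant /b/, so [a] is inserted word-finally. /veoxoexuexob/ → veoxoexuexoba.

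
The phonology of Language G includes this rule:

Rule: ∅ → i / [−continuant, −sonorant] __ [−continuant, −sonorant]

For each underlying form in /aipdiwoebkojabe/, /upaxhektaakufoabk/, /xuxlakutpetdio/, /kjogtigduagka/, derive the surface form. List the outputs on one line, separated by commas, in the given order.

/aipdiwoebkojabe/: /p/ and /d/ form a stop–stop cluster, so [i] is inserted between them. /b/ and /k/ form a stop–stop cluster, so [i] is inserted between them. → [aipidiwoebikojabe].
/upaxhektaakufoabk/: /k/ and /t/ form a stop–stop cluster, so [i] is inserted between them. /b/ and /k/ form a stop–stop cluster, so [i] is inserted between them. → [upaxhekitaakufoabik].
/xuxlakutpetdio/: /t/ and /p/ form a stop–stop cluster, so [i] is inserted between them. /t/ and /d/ form a stop–stop cluster, so [i] is inserted between them. → [xuxlakutipetidio].
/kjogtigduagka/: /g/ and /t/ form a stop–stop cluster, so [i] is inserted between them. /g/ and /d/ form a stop–stop cluster, so [i] is inserted between them. /g/ and /k/ form a stop–stop cluster, so [i] is inserted between them. → [kjogitigiduagika].

aipidiwoebikojabe, upaxhekitaakufoabik, xuxlakutipetidio, kjogitigiduagika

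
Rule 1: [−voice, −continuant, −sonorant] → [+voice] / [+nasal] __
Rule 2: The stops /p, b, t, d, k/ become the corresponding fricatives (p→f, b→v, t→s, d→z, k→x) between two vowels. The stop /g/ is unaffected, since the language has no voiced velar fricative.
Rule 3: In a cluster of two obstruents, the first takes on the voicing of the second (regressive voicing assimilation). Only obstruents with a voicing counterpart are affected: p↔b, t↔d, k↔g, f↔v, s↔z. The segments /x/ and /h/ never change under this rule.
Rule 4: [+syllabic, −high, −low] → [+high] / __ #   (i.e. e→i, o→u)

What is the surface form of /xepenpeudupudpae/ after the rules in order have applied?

Rule 1 (post-nasal voicing): /p/ is a voiceless stop immediately after the nasal /n/, so it voices to [b]. /xepenpeudupudpae/ → xepenbeudupudpae.
Rule 2 (intervocalic spirantization): /p/ is a stop between vowels /e/ and /e/, so it spirantizes to the fricative [f]. /d/ is a stop between vowels /u/ and /u/, so it spirantizes to the fricative [z]. /p/ is a stop between vowels /u/ and /u/, so it spirantizes to the fricative [f]. /xepenbeudupudpae/ → xefenbeuzufudpae.
Rule 3 (regressive voicing assimilation): /d/ precedes the voiceless obstruent /p/, so it devoices to [t] by assimilation. /xefenbeuzufudpae/ → xefenbeuzufutpae.
Rule 4 (final vowel raising): /e/ is a mid vowel in word-final position, so it raises to [i]. /xefenbeuzufutpae/ → xefenbeuzufutpai.

xefenbeuzufutpai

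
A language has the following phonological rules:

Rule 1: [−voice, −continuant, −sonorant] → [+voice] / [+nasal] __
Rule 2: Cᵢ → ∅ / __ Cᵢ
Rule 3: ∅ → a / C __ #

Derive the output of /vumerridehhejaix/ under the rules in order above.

Rule 1 (post-nasal voicing): no segment meets the environment; /vumerridehhejaix/ is unchanged.
Rule 2 (degemination): /rr/ is a geminate; the first /r/ deletes. /hh/ is a geminate; the first /h/ deletes. /vumerridehhejaix/ → vumeridehejaix.
Rule 3 (final a-epenthesis): the form ends in the consonant /x/, so [a] is inserted word-finally. /vumeridehejaix/ → vumeridehejaixa.

vumeridehejaixa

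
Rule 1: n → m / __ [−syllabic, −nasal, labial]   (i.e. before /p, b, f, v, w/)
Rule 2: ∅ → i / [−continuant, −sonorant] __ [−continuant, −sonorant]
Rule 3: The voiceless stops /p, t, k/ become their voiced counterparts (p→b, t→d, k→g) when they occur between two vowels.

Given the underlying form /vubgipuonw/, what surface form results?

Rule 1 (nasal place assimilation): /n/ precedes the labial consonant /w/, so it assimilates in place to [m]. /vubgipuonw/ → vubgipuomw.
Rule 2 (stop-cluster i-epenthesis): /b/ and /g/ form a stop–stop cluster, so [i] is inserted between them. /vubgipuomw/ → vubigipuomw.
Rule 3 (intervocalic voicing): /p/ is a voiceless stop between vowels /i/ and /u/, so it voices to [b]. /vubigipuomw/ → vubigibuomw.

vubigibuomw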